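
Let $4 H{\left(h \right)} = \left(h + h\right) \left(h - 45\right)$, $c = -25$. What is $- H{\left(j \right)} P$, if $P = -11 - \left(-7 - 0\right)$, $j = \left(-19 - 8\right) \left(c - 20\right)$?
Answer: $2843100$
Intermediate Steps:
$j = 1215$ ($j = \left(-19 - 8\right) \left(-25 - 20\right) = \left(-27\right) \left(-45\right) = 1215$)
$H{\left(h \right)} = \frac{h \left(-45 + h\right)}{2}$ ($H{\left(h \right)} = \frac{\left(h + h\right) \left(h - 45\right)}{4} = \frac{2 h \left(-45 + h\right)}{4} = \frac{h \left(-45 + h\right)}{2}$)
$P = -4$ ($P = -11 - \left(-7 + 0\right) = -11 - -7 = -11 + 7 = -4$)
$- H{\left(j \right)} P = - \frac{1}{2} \cdot 1215 \left(-45 + 1215\right) \left(-4\right) = - \frac{1}{2} \cdot 1215 \cdot 1170 \left(-4\right) = - 710775 \left(-4\right) = \left(-1\right) \left(-2843100\right) = 2843100$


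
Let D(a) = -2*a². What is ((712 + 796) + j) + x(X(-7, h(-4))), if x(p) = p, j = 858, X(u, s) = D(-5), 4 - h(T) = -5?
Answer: 2316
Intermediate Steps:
h(T) = 9 (h(T) = 4 - 1*(-5) = 4 + 5 = 9)
X(u, s) = -50 (X(u, s) = -2*(-5)² = -2*25 = -50)
((712 + 796) + j) + x(X(-7, h(-4))) = ((712 + 796) + 858) - 50 = (1508 + 858) - 50 = 2366 - 50 = 2316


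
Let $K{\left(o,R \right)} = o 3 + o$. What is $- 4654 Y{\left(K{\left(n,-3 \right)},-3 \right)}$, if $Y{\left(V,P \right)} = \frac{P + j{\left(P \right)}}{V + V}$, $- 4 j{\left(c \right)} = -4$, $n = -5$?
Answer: $- \frac{2327}{10} \approx -232.7$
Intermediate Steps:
$j{\left(c \right)} = 1$ ($j{\left(c \right)} = \left(- \frac{1}{4}\right) \left(-4\right) = 1$)
$K{\left(o,R \right)} = 4 o$ ($K{\left(o,R \right)} = 3 o + o = 4 o$)
$Y{\left(V,P \right)} = \frac{1 + P}{2 V}$ ($Y{\left(V,P \right)} = \frac{P + 1}{V + V} = \frac{1 + P}{2 V}$)
$- 4654 Y{\left(K{\left(n,-3 \right)},-3 \right)} = - 4654 \frac{1 - 3}{2 \cdot 4 \left(-5\right)} = - 4654 \cdot \frac{1}{2} \frac{1}{-20} \left(-2\right) = - 4654 \cdot \frac{1}{2} \left(- \frac{1}{20}\right) \left(-2\right) = \left(-4654\right) \frac{1}{20} = - \frac{2327}{10}$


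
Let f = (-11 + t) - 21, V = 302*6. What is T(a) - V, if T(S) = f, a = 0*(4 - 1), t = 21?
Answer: -1823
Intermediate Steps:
V = 1812
a = 0 (a = 0*3 = 0)
f = -11 (f = (-11 + 21) - 21 = 10 - 21 = -11)
T(S) = -11
T(a) - V = -11 - 1*1812 = -11 - 1812 = -1823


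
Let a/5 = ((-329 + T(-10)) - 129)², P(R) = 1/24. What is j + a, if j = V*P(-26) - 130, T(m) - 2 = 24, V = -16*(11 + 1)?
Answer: 932982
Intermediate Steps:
P(R) = 1/24
V = -192 (V = -16*12 = -192)
T(m) = 26 (T(m) = 2 + 24 = 26)
j = -138 (j = -192*1/24 - 130 = -8 - 130 = -138)
a = 933120 (a = 5*((-329 + 26) - 129)² = 5*(-303 - 129)² = 5*(-432)² = 5*186624 = 933120)
j + a = -138 + 933120 = 932982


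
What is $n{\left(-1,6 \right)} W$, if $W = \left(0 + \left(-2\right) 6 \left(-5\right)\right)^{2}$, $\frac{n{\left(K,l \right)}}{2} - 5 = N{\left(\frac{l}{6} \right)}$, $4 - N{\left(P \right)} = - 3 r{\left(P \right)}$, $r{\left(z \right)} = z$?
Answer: $86400$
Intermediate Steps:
$N{\left(P \right)} = 4 + 3 P$ ($N{\left(P \right)} = 4 - - 3 P = 4 + 3 P$)
$n{\left(K,l \right)} = 18 + l$ ($n{\left(K,l \right)} = 10 + 2 \left(4 + 3 \frac{l}{6}\right) = 10 + 2 \left(4 + \frac{l}{2}\right) = 10 + \left(8 + l\right) = 18 + l$)
$W = 3600$ ($W = \left(0 - -60\right)^{2} = \left(0 + 60\right)^{2} = 60^{2} = 3600$)
$n{\left(-1,6 \right)} W = \left(18 + 6\right) 3600 = 24 \cdot 3600 = 86400$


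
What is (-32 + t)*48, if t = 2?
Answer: -1440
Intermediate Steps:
(-32 + t)*48 = (-32 + 2)*48 = -30*48 = -1440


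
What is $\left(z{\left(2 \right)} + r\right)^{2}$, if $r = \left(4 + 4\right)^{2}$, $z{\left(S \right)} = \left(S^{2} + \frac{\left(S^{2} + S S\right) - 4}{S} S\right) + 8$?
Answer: $6400$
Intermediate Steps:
$z{\left(S \right)} = 4 + 3 S^{2}$ ($z{\left(S \right)} = \left(S^{2} + \frac{\left(S^{2} + S^{2}\right) - 4}{S} S\right) + 8 = \left(S^{2} + \frac{2 S^{2} - 4}{S} S\right) + 8 = \left(S^{2} + \frac{-4 + 2 S^{2}}{S} S\right) + 8 = \left(S^{2} + \left(-4 + 2 S^{2}\right)\right) + 8 = \left(-4 + 3 S^{2}\right) + 8 = 4 + 3 S^{2}$)
$r = 64$ ($r = 8^{2} = 64$)
$\left(z{\left(2 \right)} + r\right)^{2} = \left(\left(4 + 3 \cdot 2^{2}\right) + 64\right)^{2} = \left(\left(4 + 3 \cdot 4\right) + 64\right)^{2} = \left(\left(4 + 12\right) + 64\right)^{2} = \left(16 + 64\right)^{2} = 80^{2} = 6400$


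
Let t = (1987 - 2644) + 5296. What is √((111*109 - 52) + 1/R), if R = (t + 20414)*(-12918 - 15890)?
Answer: √1568789278342853738262/360863412 ≈ 109.76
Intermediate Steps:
t = 4639 (t = -657 + 5296 = 4639)
R = -721726824 (R = (4639 + 20414)*(-12918 - 15890) = 25053*(-28808) = -721726824)
√((111*109 - 52) + 1/R) = √((111*109 - 52) + 1/(-721726824)) = √((12099 - 52) - 1/721726824) = √(12047 - 1/721726824) = √(8694643048727/721726824) = √1568789278342853738262/360863412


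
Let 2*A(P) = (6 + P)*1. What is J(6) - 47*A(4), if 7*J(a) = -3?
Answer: -1648/7 ≈ -235.43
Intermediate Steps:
J(a) = -3/7 (J(a) = (⅐)*(-3) = -3/7)
A(P) = 3 + P/2 (A(P) = ((6 + P)*1)/2 = (6 + P)/2 = 3 + P/2)
J(6) - 47*A(4) = -3/7 - 47*(3 + (½)*4) = -3/7 - 47*(3 + 2) = -3/7 - 47*5 = -3/7 - 235 = -1648/7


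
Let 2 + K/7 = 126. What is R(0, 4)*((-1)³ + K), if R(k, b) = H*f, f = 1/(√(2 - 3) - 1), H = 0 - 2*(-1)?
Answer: -867 - 867*I ≈ -867.0 - 867.0*I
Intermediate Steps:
K = 868 (K = -14 + 7*126 = -14 + 882 = 868)
H = 2 (H = 0 + 2 = 2)
f = (-1 - I)/2 (f = 1/(√(-1) - 1) = 1/(I - 1) = 1/(-1 + I) = (-1 - I)/2 ≈ -0.5 - 0.5*I)
R(k, b) = -1 - I (R(k, b) = 2*(-½ - I/2) = -1 - I)
R(0, 4)*((-1)³ + K) = (-1 - I)*((-1)³ + 868) = (-1 - I)*(-1 + 868) = (-1 - I)*867 = -867 - 867*I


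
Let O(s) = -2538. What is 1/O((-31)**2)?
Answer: -1/2538 ≈ -0.00039401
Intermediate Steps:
1/O((-31)**2) = 1/(-2538) = -1/2538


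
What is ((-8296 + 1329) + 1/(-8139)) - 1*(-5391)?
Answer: -12827065/8139 ≈ -1576.0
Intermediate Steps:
((-8296 + 1329) + 1/(-8139)) - 1*(-5391) = (-6967 - 1/8139) + 5391 = -56704414/8139 + 5391 = -12827065/8139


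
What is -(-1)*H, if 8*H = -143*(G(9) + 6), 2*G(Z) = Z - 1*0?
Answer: -3003/16 ≈ -187.69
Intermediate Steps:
G(Z) = Z/2 (G(Z) = (Z - 1*0)/2 = (Z + 0)/2 = Z/2)
H = -3003/16 (H = (-143*((1/2)*9 + 6))/8 = (-143*(9/2 + 6))/8 = (-143*21/2)/8 = (1/8)*(-3003/2) = -3003/16 ≈ -187.69)
-(-1)*H = -(-1)*(-3003)/16 = -1*3003/16 = -3003/16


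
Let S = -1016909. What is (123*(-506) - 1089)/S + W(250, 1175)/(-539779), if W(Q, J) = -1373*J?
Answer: 1674736451708/548906123111 ≈ 3.0510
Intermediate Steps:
(123*(-506) - 1089)/S + W(250, 1175)/(-539779) = (123*(-506) - 1089)/(-1016909) - 1373*1175/(-539779) = (-62238 - 1089)*(-1/1016909) - 1613275*(-1/539779) = -63327*(-1/1016909) + 1613275/539779 = 63327/1016909 + 1613275/539779 = 1674736451708/548906123111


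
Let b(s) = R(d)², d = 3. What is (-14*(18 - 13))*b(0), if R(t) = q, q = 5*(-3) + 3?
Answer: -10080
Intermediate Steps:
q = -12 (q = -15 + 3 = -12)
R(t) = -12
b(s) = 144 (b(s) = (-12)² = 144)
(-14*(18 - 13))*b(0) = -14*(18 - 13)*144 = -14*5*144 = -70*144 = -10080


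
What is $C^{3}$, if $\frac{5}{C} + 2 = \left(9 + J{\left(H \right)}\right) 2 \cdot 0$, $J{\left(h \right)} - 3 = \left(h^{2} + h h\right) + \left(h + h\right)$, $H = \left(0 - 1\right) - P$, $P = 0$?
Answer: $- \frac{125}{8} \approx -15.625$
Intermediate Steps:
$H = -1$ ($H = \left(0 - 1\right) - 0 = \left(0 - 1\right) + 0 = -1 + 0 = -1$)
$J{\left(h \right)} = 3 + 2 h + 2 h^{2}$ ($J{\left(h \right)} = 3 + \left(\left(h^{2} + h h\right) + \left(h + h\right)\right) = 3 + \left(\left(h^{2} + h^{2}\right) + 2 h\right) = 3 + \left(2 h^{2} + 2 h\right) = 3 + \left(2 h + 2 h^{2}\right) = 3 + 2 h + 2 h^{2}$)
$C = - \frac{5}{2}$ ($C = \frac{5}{-2 + \left(9 + \left(3 + 2 \left(-1\right) + 2 \left(-1\right)^{2}\right)\right) 2 \cdot 0} = \frac{5}{-2 + \left(9 + \left(3 - 2 + 2 \cdot 1\right)\right) 0} = \frac{5}{-2 + \left(9 + \left(3 - 2 + 2\right)\right) 0} = \frac{5}{-2 + \left(9 + 3\right) 0} = \frac{5}{-2 + 12 \cdot 0} = \frac{5}{-2 + 0} = \frac{5}{-2} = 5 \left(- \frac{1}{2}\right) = - \frac{5}{2} \approx -2.5$)
$C^{3} = \left(- \frac{5}{2}\right)^{3} = - \frac{125}{8}$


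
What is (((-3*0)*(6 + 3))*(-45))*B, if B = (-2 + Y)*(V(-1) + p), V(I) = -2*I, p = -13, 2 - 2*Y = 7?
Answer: 0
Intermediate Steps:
Y = -5/2 (Y = 1 - 1/2*7 = 1 - 7/2 = -5/2 ≈ -2.5000)
B = 99/2 (B = (-2 - 5/2)*(-2*(-1) - 13) = -9*(2 - 13)/2 = -9/2*(-11) = 99/2 ≈ 49.500)
(((-3*0)*(6 + 3))*(-45))*B = (((-3*0)*(6 + 3))*(-45))*(99/2) = ((0*9)*(-45))*(99/2) = (0*(-45))*(99/2) = 0*(99/2) = 0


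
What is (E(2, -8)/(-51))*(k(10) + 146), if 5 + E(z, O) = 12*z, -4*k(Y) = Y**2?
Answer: -2299/51 ≈ -45.078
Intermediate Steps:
k(Y) = -Y**2/4
E(z, O) = -5 + 12*z
(E(2, -8)/(-51))*(k(10) + 146) = ((-5 + 12*2)/(-51))*(-1/4*10**2 + 146) = ((-5 + 24)*(-1/51))*(-1/4*100 + 146) = (19*(-1/51))*(-25 + 146) = -19/51*121 = -2299/51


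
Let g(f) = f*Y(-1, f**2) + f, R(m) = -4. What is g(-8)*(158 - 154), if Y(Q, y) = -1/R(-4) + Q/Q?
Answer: -72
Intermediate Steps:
Y(Q, y) = 5/4 (Y(Q, y) = -1/(-4) + Q/Q = -1*(-1/4) + 1 = 1/4 + 1 = 5/4)
g(f) = 9*f/4 (g(f) = f*(5/4) + f = 5*f/4 + f = 9*f/4)
g(-8)*(158 - 154) = ((9/4)*(-8))*(158 - 154) = -18*4 = -72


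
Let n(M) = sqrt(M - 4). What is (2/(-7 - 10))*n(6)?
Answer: -2*sqrt(2)/17 ≈ -0.16638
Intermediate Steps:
n(M) = sqrt(-4 + M)
(2/(-7 - 10))*n(6) = (2/(-7 - 10))*sqrt(-4 + 6) = (2/(-17))*sqrt(2) = (-1/17*2)*sqrt(2) = -2*sqrt(2)/17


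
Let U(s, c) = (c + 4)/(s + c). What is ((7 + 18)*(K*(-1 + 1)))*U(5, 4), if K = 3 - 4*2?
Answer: 0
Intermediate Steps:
K = -5 (K = 3 - 8 = -5)
U(s, c) = (4 + c)/(c + s)
((7 + 18)*(K*(-1 + 1)))*U(5, 4) = ((7 + 18)*(-5*(-1 + 1)))*((4 + 4)/(4 + 5)) = (25*(-5*0))*(8/9) = (25*0)*((⅑)*8) = 0*(8/9) = 0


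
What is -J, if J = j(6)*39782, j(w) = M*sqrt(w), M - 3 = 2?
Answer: -198910*sqrt(6) ≈ -4.8723e+5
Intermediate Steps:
M = 5 (M = 3 + 2 = 5)
j(w) = 5*sqrt(w)
J = 198910*sqrt(6) (J = (5*sqrt(6))*39782 = 198910*sqrt(6) ≈ 4.8723e+5)
-J = -198910*sqrt(6)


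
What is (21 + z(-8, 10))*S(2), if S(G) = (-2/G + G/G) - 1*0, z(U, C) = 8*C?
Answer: 0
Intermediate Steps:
S(G) = 1 - 2/G (S(G) = (-2/G + 1) + 0 = (1 - 2/G) + 0 = 1 - 2/G)
(21 + z(-8, 10))*S(2) = (21 + 8*10)*((-2 + 2)/2) = (21 + 80)*((½)*0) = 101*0 = 0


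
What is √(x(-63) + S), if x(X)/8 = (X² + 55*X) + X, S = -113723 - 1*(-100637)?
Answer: 9*I*√118 ≈ 97.765*I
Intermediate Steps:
S = -13086 (S = -113723 + 100637 = -13086)
x(X) = 8*X² + 448*X (x(X) = 8*((X² + 55*X) + X) = 8*(X² + 56*X) = 8*X² + 448*X)
√(x(-63) + S) = √(8*(-63)*(56 - 63) - 13086) = √(8*(-63)*(-7) - 13086) = √(3528 - 13086) = √(-9558) = 9*I*√118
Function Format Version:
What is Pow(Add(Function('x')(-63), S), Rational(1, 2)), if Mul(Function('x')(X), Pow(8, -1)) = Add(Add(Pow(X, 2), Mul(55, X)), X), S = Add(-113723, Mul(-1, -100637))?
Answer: Mul(9, I, Pow(118, Rational(1, 2))) ≈ Mul(97.765, I)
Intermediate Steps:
S = -13086 (S = Add(-113723, 100637) = -13086)
Function('x')(X) = Add(Mul(8, Pow(X, 2)), Mul(448, X)) (Function('x')(X) = Mul(8, Add(Add(Pow(X, 2), Mul(55, X)), X)) = Mul(8, Add(Pow(X, 2), Mul(56, X))) = Add(Mul(8, Pow(X, 2)), Mul(448, X)))
Pow(Add(Function('x')(-63), S), Rational(1, 2)) = Pow(Add(Mul(8, -63, Add(56, -63)), -13086), Rational(1, 2)) = Pow(Add(Mul(8, -63, -7), -13086), Rational(1, 2)) = Pow(Add(3528, -13086), Rational(1, 2)) = Pow(-9558, Rational(1, 2)) = Mul(9, I, Pow(118, Rational(1, 2)))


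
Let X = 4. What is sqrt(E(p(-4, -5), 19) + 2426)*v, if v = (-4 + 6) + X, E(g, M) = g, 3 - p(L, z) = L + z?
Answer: 6*sqrt(2438) ≈ 296.26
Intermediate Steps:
p(L, z) = 3 - L - z (p(L, z) = 3 - (L + z) = 3 + (-L - z) = 3 - L - z)
v = 6 (v = (-4 + 6) + 4 = 2 + 4 = 6)
sqrt(E(p(-4, -5), 19) + 2426)*v = sqrt((3 - 1*(-4) - 1*(-5)) + 2426)*6 = sqrt((3 + 4 + 5) + 2426)*6 = sqrt(12 + 2426)*6 = sqrt(2438)*6 = 6*sqrt(2438)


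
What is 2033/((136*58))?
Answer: 2033/7888 ≈ 0.25773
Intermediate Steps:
2033/((136*58)) = 2033/7888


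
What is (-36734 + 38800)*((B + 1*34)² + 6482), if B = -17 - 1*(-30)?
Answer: 17955606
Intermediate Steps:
B = 13 (B = -17 + 30 = 13)
(-36734 + 38800)*((B + 1*34)² + 6482) = (-36734 + 38800)*((13 + 1*34)² + 6482) = 2066*((13 + 34)² + 6482) = 2066*(47² + 6482) = 2066*(2209 + 6482) = 2066*8691 = 17955606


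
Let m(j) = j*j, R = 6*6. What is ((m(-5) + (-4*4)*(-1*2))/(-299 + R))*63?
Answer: -3591/263 ≈ -13.654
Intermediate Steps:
R = 36
m(j) = j**2
((m(-5) + (-4*4)*(-1*2))/(-299 + R))*63 = (((-5)**2 + (-4*4)*(-1*2))/(-299 + 36))*63 = ((25 - 16*(-2))/(-263))*63 = ((25 + 32)*(-1/263))*63 = (57*(-1/263))*63 = -57/263*63 = -3591/263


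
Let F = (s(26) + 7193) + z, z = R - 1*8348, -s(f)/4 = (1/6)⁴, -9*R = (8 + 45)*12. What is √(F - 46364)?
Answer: 13*I*√91237/18 ≈ 218.15*I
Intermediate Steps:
R = -212/3 (R = -(8 + 45)*12/9 = -53*12/9 = -⅑*636 = -212/3 ≈ -70.667)
s(f) = -1/324 (s(f) = -4*(1/6)⁴ = -4*(⅙)⁴ = -4*1/1296 = -1/324)
z = -25256/3 (z = -212/3 - 1*8348 = -212/3 - 8348 = -25256/3 ≈ -8418.7)
F = -397117/324 (F = (-1/324 + 7193) - 25256/3 = 2330531/324 - 25256/3 = -397117/324 ≈ -1225.7)
√(F - 46364) = √(-397117/324 - 46364) = √(-15419053/324) = 13*I*√91237/18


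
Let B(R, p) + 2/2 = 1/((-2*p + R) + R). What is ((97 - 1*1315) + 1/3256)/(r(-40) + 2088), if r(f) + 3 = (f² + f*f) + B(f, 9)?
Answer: -194324543/843028868 ≈ -0.23051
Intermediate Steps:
B(R, p) = -1 + 1/(-2*p + 2*R) (B(R, p) = -1 + 1/((-2*p + R) + R) = -1 + 1/((R - 2*p) + R) = -1 + 1/(-2*p + 2*R))
r(f) = -3 + 2*f² + (19/2 - f)/(-9 + f) (r(f) = -3 + ((f² + f*f) + (½ + 9 - f)/(f - 1*9)) = -3 + ((f² + f²) + (19/2 - f)/(f - 9)) = -3 + (2*f² + (19/2 - f)/(-9 + f)) = -3 + 2*f² + (19/2 - f)/(-9 + f))
((97 - 1*1315) + 1/3256)/(r(-40) + 2088) = ((97 - 1*1315) + 1/3256)/((73 - 36*(-40)² - 8*(-40) + 4*(-40)³)/(2*(-9 - 40)) + 2088) = ((97 - 1315) + 1/3256)/((½)*(73 - 36*1600 + 320 + 4*(-64000))/(-49) + 2088) = (-1218 + 1/3256)/((½)*(-1/49)*(73 - 57600 + 320 - 256000) + 2088) = -3965807/(3256*((½)*(-1/49)*(-313207) + 2088)) = -3965807/(3256*(313207/98 + 2088)) = -3965807/(3256*517831/98) = -3965807/3256*98/517831 = -194324543/843028868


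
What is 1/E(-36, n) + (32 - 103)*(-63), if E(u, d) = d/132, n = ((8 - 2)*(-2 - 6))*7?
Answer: 125233/28 ≈ 4472.6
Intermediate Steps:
n = -336 (n = (6*(-8))*7 = -48*7 = -336)
E(u, d) = d/132 (E(u, d) = d*(1/132) = d/132)
1/E(-36, n) + (32 - 103)*(-63) = 1/((1/132)*(-336)) + (32 - 103)*(-63) = 1/(-28/11) - 71*(-63) = -11/28 + 4473 = 125233/28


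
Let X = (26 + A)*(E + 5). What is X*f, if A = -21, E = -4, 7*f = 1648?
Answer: 8240/7 ≈ 1177.1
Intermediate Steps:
f = 1648/7 (f = (1/7)*1648 = 1648/7 ≈ 235.43)
X = 5 (X = (26 - 21)*(-4 + 5) = 5*1 = 5)
X*f = 5*(1648/7) = 8240/7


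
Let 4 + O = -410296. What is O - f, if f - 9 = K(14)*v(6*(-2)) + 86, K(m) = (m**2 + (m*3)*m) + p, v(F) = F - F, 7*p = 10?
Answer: -410395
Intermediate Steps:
O = -410300 (O = -4 - 410296 = -410300)
p = 10/7 (p = (1/7)*10 = 10/7 ≈ 1.4286)
v(F) = 0
K(m) = 10/7 + 4*m**2 (K(m) = (m**2 + (m*3)*m) + 10/7 = (m**2 + (3*m)*m) + 10/7 = (m**2 + 3*m**2) + 10/7 = 4*m**2 + 10/7 = 10/7 + 4*m**2)
f = 95 (f = 9 + ((10/7 + 4*14**2)*0 + 86) = 9 + ((10/7 + 4*196)*0 + 86) = 9 + ((10/7 + 784)*0 + 86) = 9 + ((5498/7)*0 + 86) = 9 + (0 + 86) = 9 + 86 = 95)
O - f = -410300 - 1*95 = -410300 - 95 = -410395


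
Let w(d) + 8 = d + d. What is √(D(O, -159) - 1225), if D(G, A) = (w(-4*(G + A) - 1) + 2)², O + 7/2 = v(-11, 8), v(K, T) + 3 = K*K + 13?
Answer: 3*√6479 ≈ 241.48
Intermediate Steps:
v(K, T) = 10 + K² (v(K, T) = -3 + (K*K + 13) = -3 + (K² + 13) = -3 + (13 + K²) = 10 + K²)
O = 255/2 (O = -7/2 + (10 + (-11)²) = -7/2 + (10 + 121) = -7/2 + 131 = 255/2 ≈ 127.50)
w(d) = -8 + 2*d (w(d) = -8 + (d + d) = -8 + 2*d)
D(G, A) = (-8 - 8*A - 8*G)² (D(G, A) = ((-8 + 2*(-4*(G + A) - 1)) + 2)² = ((-8 + 2*(-4*(A + G) - 1)) + 2)² = ((-8 + 2*((-4*A - 4*G) - 1)) + 2)² = ((-8 + 2*(-1 - 4*A - 4*G)) + 2)² = ((-8 + (-2 - 8*A - 8*G)) + 2)² = ((-10 - 8*A - 8*G) + 2)² = (-8 - 8*A - 8*G)²)
√(D(O, -159) - 1225) = √(64*(1 - 159 + 255/2)² - 1225) = √(64*(-61/2)² - 1225) = √(64*(3721/4) - 1225) = √(59536 - 1225) = √58311 = 3*√6479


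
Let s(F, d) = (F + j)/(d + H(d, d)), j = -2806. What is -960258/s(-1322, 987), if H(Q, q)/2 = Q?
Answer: 473887323/688 ≈ 6.8879e+5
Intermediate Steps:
H(Q, q) = 2*Q
s(F, d) = (-2806 + F)/(3*d) (s(F, d) = (F - 2806)/(d + 2*d) = (-2806 + F)/((3*d)) = (-2806 + F)*(1/(3*d)) = (-2806 + F)/(3*d))
-960258/s(-1322, 987) = -960258*2961/(-2806 - 1322) = -960258/((1/3)*(1/987)*(-4128)) = -960258/(-1376/987) = -960258*(-987/1376) = 473887323/688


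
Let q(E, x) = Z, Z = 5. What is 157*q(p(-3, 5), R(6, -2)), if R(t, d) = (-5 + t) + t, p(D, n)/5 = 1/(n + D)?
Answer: 785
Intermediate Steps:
p(D, n) = 5/(D + n) (p(D, n) = 5/(n + D) = 5/(D + n))
R(t, d) = -5 + 2*t
q(E, x) = 5
157*q(p(-3, 5), R(6, -2)) = 157*5 = 785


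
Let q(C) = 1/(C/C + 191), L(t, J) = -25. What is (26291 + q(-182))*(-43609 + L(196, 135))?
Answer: -110129445241/96 ≈ -1.1472e+9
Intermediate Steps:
q(C) = 1/192 (q(C) = 1/(1 + 191) = 1/192)
(26291 + q(-182))*(-43609 + L(196, 135)) = (26291 + 1/192)*(-43609 - 25) = (5047873/192)*(-43634) = -110129445241/96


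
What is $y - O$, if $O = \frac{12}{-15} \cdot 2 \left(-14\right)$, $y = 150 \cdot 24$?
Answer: $\frac{17888}{5} \approx 3577.6$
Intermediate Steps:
$y = 3600$
$O = \frac{112}{5}$ ($O = 12 \left(- \frac{1}{15}\right) 2 \left(-14\right) = \left(- \frac{4}{5}\right) 2 \left(-14\right) = \left(- \frac{8}{5}\right) \left(-14\right) = \frac{112}{5} \approx 22.4$)
$y - O = 3600 - \frac{112}{5} = \frac{17888}{5}$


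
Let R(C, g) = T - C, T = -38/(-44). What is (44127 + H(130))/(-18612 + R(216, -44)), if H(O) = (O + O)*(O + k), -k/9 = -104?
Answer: -7068314/414197 ≈ -17.065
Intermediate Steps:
k = 936 (k = -9*(-104) = 936)
T = 19/22 (T = -38*(-1/44) = 19/22 ≈ 0.86364)
R(C, g) = 19/22 - C
H(O) = 2*O*(936 + O) (H(O) = (O + O)*(O + 936) = (2*O)*(936 + O) = 2*O*(936 + O))
(44127 + H(130))/(-18612 + R(216, -44)) = (44127 + 2*130*(936 + 130))/(-18612 + (19/22 - 1*216)) = (44127 + 2*130*1066)/(-18612 + (19/22 - 216)) = (44127 + 277160)/(-18612 - 4733/22) = 321287/(-414197/22) = 321287*(-22/414197) = -7068314/414197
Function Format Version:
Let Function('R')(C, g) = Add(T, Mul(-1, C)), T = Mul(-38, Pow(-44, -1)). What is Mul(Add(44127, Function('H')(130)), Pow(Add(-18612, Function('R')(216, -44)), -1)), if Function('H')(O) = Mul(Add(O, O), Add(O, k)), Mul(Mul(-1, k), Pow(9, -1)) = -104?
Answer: Rational(-7068314, 414197) ≈ -17.065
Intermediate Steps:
k = 936 (k = Mul(-9, -104) = 936)
T = Rational(19, 22) (T = Mul(-38, Rational(-1, 44)) = Rational(19, 22) ≈ 0.86364)
Function('R')(C, g) = Add(Rational(19, 22), Mul(-1, C))
Function('H')(O) = Mul(2, O, Add(936, O)) (Function('H')(O) = Mul(Add(O, O), Add(O, 936)) = Mul(Mul(2, O), Add(936, O)) = Mul(2, O, Add(936, O)))
Mul(Add(44127, Function('H')(130)), Pow(Add(-18612, Function('R')(216, -44)), -1)) = Mul(Add(44127, Mul(2, 130, Add(936, 130))), Pow(Add(-18612, Add(Rational(19, 22), Mul(-1, 216))), -1)) = Mul(Add(44127, Mul(2, 130, 1066)), Pow(Add(-18612, Add(Rational(19, 22), -216)), -1)) = Mul(Add(44127, 277160), Pow(Add(-18612, Rational(-4733, 22)), -1)) = Mul(321287, Pow(Rational(-414197, 22), -1)) = Mul(321287, Rational(-22, 414197)) = Rational(-7068314, 414197)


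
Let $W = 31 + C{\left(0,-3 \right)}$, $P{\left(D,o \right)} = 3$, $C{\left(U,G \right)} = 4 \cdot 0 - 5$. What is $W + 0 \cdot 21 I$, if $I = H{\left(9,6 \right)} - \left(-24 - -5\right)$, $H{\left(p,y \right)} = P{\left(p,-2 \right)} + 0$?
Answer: $26$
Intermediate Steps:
$C{\left(U,G \right)} = -5$ ($C{\left(U,G \right)} = 0 - 5 = -5$)
$H{\left(p,y \right)} = 3$ ($H{\left(p,y \right)} = 3 + 0 = 3$)
$W = 26$ ($W = 31 - 5 = 26$)
$I = 22$ ($I = 3 - \left(-24 - -5\right) = 3 - \left(-24 + 5\right) = 3 - -19 = 3 + 19 = 22$)
$W + 0 \cdot 21 I = 26 + 0 \cdot 21 \cdot 22 = 26 + 0 \cdot 22 = 26 + 0 = 26$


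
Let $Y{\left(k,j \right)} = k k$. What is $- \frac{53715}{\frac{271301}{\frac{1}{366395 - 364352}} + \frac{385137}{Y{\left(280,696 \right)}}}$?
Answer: $- \frac{1403752000}{14484869038779} \approx -9.6912 \cdot 10^{-5}$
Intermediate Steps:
$Y{\left(k,j \right)} = k^{2}$
$- \frac{53715}{\frac{271301}{\frac{1}{366395 - 364352}} + \frac{385137}{Y{\left(280,696 \right)}}} = - \frac{53715}{\frac{271301}{\frac{1}{366395 - 364352}} + \frac{385137}{280^{2}}} = - \frac{53715}{\frac{271301}{\frac{1}{2043}} + \frac{385137}{78400}} = - \frac{53715}{271301 \frac{1}{\frac{1}{2043}} + 385137 \cdot \frac{1}{78400}} = - \frac{53715}{271301 \cdot 2043 + \frac{385137}{78400}} = - \frac{53715}{554267943 + \frac{385137}{78400}} = - \frac{53715}{\frac{43454607116337}{78400}} = \left(-53715\right) \frac{78400}{43454607116337} = - \frac{1403752000}{14484869038779}$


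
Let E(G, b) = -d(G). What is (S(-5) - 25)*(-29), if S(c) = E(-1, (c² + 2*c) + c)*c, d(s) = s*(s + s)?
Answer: 435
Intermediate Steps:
d(s) = 2*s² (d(s) = s*(2*s) = 2*s²)
E(G, b) = -2*G²
S(c) = -2*c (S(c) = (-2*(-1)²)*c = (-2*1)*c = -2*c)
(S(-5) - 25)*(-29) = (-2*(-5) - 25)*(-29) = (10 - 25)*(-29) = -15*(-29) = 435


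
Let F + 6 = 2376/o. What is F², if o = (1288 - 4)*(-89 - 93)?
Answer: 3424707441/94809169 ≈ 36.122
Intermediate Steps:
o = -233688 (o = 1284*(-182) = -233688)
F = -58521/9737 (F = -6 + 2376/(-233688) = -6 + 2376*(-1/233688) = -6 - 99/9737 = -58521/9737 ≈ -6.0102)
F² = (-58521/9737)² = 3424707441/94809169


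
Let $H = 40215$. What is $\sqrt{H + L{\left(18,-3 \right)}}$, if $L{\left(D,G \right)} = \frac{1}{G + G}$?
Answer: $\frac{\sqrt{1447734}}{6} \approx 200.54$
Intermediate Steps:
$L{\left(D,G \right)} = \frac{1}{2 G}$
$\sqrt{H + L{\left(18,-3 \right)}} = \sqrt{40215 + \frac{1}{2 \left(-3\right)}} = \sqrt{40215 + \frac{1}{2} \left(- \frac{1}{3}\right)} = \sqrt{40215 - \frac{1}{6}} = \sqrt{\frac{241289}{6}} = \frac{\sqrt{1447734}}{6}$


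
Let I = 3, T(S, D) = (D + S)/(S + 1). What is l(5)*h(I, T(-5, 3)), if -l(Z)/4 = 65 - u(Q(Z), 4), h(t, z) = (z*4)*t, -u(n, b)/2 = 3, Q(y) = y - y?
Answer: -1704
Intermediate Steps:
Q(y) = 0
u(n, b) = -6 (u(n, b) = -2*3 = -6)
T(S, D) = (D + S)/(1 + S)
h(t, z) = 4*t*z (h(t, z) = (4*z)*t = 4*t*z)
l(Z) = -284 (l(Z) = -4*(65 - 1*(-6)) = -4*(65 + 6) = -4*71 = -284)
l(5)*h(I, T(-5, 3)) = -1136*3*(3 - 5)/(1 - 5) = -1136*3*-2/(-4) = -1136*3*(-¼*(-2)) = -1136*3/2 = -284*6 = -1704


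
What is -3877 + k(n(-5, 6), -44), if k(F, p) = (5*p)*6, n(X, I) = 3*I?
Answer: -5197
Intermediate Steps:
k(F, p) = 30*p
-3877 + k(n(-5, 6), -44) = -3877 + 30*(-44) = -3877 - 1320 = -5197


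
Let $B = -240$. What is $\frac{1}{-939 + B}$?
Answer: $- \frac{1}{1179} \approx -0.00084818$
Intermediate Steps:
$\frac{1}{-939 + B} = \frac{1}{-939 - 240} = \frac{1}{-1179} = - \frac{1}{1179}$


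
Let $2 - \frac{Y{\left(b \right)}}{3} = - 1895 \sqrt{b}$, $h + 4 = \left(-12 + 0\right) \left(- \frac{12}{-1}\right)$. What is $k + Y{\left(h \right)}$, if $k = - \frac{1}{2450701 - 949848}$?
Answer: $\frac{9005117}{1500853} + 11370 i \sqrt{37} \approx 6.0 + 69161.0 i$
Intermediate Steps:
$h = -148$ ($h = -4 + \left(-12 + 0\right) \left(- \frac{12}{-1}\right) = -4 - 12 \left(\left(-12\right) \left(-1\right)\right) = -4 - 144 = -148$)
$Y{\left(b \right)} = 6 + 5685 \sqrt{b}$ ($Y{\left(b \right)} = 6 - 3 \left(- 1895 \sqrt{b}\right) = 6 + 5685 \sqrt{b}$)
$k = - \frac{1}{1500853} \approx -6.6629 \cdot 10^{-7}$
$k + Y{\left(h \right)} = - \frac{1}{1500853} + \left(6 + 5685 \sqrt{-148}\right) = - \frac{1}{1500853} + \left(6 + 5685 \cdot 2 i \sqrt{37}\right) = - \frac{1}{1500853} + \left(6 + 11370 i \sqrt{37}\right) = \frac{9005117}{1500853} + 11370 i \sqrt{37}$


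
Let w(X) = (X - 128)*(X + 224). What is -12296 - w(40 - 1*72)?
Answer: 18424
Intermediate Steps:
w(X) = (-128 + X)*(224 + X)
-12296 - w(40 - 1*72) = -12296 - (-28672 + (40 - 1*72)² + 96*(40 - 1*72)) = -12296 - (-28672 + (40 - 72)² + 96*(40 - 72)) = -12296 - (-28672 + (-32)² + 96*(-32)) = -12296 - (-28672 + 1024 - 3072) = -12296 - 1*(-30720) = -12296 + 30720 = 18424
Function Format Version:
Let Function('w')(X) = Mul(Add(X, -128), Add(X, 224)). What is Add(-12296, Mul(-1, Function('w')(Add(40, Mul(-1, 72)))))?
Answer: 18424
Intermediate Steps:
Function('w')(X) = Mul(Add(-128, X), Add(224, X))
Add(-12296, Mul(-1, Function('w')(Add(40, Mul(-1, 72))))) = Add(-12296, Mul(-1, Add(-28672, Pow(Add(40, Mul(-1, 72)), 2), Mul(96, Add(40, Mul(-1, 72)))))) = Add(-12296, Mul(-1, Add(-28672, Pow(Add(40, -72), 2), Mul(96, Add(40, -72))))) = Add(-12296, Mul(-1, Add(-28672, Pow(-32, 2), Mul(96, -32)))) = Add(-12296, Mul(-1, Add(-28672, 1024, -3072))) = Add(-12296, Mul(-1, -30720)) = Add(-12296, 30720) = 18424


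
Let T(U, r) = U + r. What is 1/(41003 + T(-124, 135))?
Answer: 1/41014 ≈ 2.4382e-5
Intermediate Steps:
1/(41003 + T(-124, 135)) = 1/(41003 + (-124 + 135)) = 1/(41003 + 11) = 1/41014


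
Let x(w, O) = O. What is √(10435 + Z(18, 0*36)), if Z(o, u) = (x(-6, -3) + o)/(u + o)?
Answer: √375690/6 ≈ 102.16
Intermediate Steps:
Z(o, u) = (-3 + o)/(o + u) (Z(o, u) = (-3 + o)/(u + o) = (-3 + o)/(o + u))
√(10435 + Z(18, 0*36)) = √(10435 + (-3 + 18)/(18 + 0*36)) = √(10435 + 15/(18 + 0)) = √(10435 + 15/18) = √(10435 + (1/18)*15) = √(10435 + ⅚) = √(62615/6) = √375690/6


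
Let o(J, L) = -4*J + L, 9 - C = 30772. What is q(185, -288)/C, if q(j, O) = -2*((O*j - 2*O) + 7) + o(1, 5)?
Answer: -105395/30763 ≈ -3.4260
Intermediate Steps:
C = -30763 (C = 9 - 1*30772 = 9 - 30772 = -30763)
o(J, L) = L - 4*J
q(j, O) = -13 + 4*O - 2*O*j (q(j, O) = -2*((O*j - 2*O) + 7) + (5 - 4*1) = -2*((-2*O + O*j) + 7) + (5 - 4) = -2*(7 - 2*O + O*j) + 1 = (-14 + 4*O - 2*O*j) + 1 = -13 + 4*O - 2*O*j)
q(185, -288)/C = (-13 + 4*(-288) - 2*(-288)*185)/(-30763) = (-13 - 1152 + 106560)*(-1/30763) = 105395*(-1/30763) = -105395/30763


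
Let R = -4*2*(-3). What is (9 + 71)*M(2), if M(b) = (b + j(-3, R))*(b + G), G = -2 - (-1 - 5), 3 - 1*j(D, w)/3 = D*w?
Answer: 108960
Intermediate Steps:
R = 24 (R = -8*(-3) = 24)
j(D, w) = 9 - 3*D*w
G = 4 (G = -2 - 1*(-6) = -2 + 6 = 4)
M(b) = (4 + b)*(225 + b) (M(b) = (b + (9 - 3*(-3)*24))*(b + 4) = (b + (9 + 216))*(4 + b) = (b + 225)*(4 + b) = (225 + b)*(4 + b) = (4 + b)*(225 + b))
(9 + 71)*M(2) = (9 + 71)*(900 + 2² + 229*2) = 80*(900 + 4 + 458) = 80*1362 = 108960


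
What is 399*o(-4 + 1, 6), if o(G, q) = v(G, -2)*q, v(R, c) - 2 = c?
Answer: 0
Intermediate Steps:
v(R, c) = 2 + c
o(G, q) = 0 (o(G, q) = (2 - 2)*q = 0*q = 0)
399*o(-4 + 1, 6) = 399*0 = 0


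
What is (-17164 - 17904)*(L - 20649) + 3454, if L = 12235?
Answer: 295065606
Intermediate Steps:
(-17164 - 17904)*(L - 20649) + 3454 = (-17164 - 17904)*(12235 - 20649) + 3454 = -35068*(-8414) + 3454 = 295062152 + 3454 = 295065606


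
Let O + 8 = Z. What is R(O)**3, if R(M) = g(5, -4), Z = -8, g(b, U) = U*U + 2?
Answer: 5832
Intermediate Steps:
g(b, U) = 2 + U**2 (g(b, U) = U**2 + 2 = 2 + U**2)
O = -16 (O = -8 - 8 = -16)
R(M) = 18 (R(M) = 2 + (-4)**2 = 2 + 16 = 18)
R(O)**3 = 18**3 = 5832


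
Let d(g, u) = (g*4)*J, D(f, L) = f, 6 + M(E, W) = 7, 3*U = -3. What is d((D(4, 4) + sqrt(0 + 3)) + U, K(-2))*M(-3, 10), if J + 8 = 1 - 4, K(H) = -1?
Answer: -132 - 44*sqrt(3) ≈ -208.21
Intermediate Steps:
U = -1 (U = (1/3)*(-3) = -1)
M(E, W) = 1 (M(E, W) = -6 + 7 = 1)
J = -11 (J = -8 + (1 - 4) = -8 - 3 = -11)
d(g, u) = -44*g (d(g, u) = (g*4)*(-11) = (4*g)*(-11) = -44*g)
d((D(4, 4) + sqrt(0 + 3)) + U, K(-2))*M(-3, 10) = -44*((4 + sqrt(0 + 3)) - 1)*1 = -44*((4 + sqrt(3)) - 1)*1 = -44*(3 + sqrt(3))*1 = (-132 - 44*sqrt(3))*1 = -132 - 44*sqrt(3)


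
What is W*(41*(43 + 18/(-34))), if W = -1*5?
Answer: -148010/17 ≈ -8706.5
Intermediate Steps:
W = -5
W*(41*(43 + 18/(-34))) = -205*(43 + 18/(-34)) = -205*(43 + 18*(-1/34)) = -205*(43 - 9/17) = -205*722/17 = -5*29602/17 = -148010/17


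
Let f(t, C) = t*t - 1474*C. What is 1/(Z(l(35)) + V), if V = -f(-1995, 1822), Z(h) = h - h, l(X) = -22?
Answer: -1/1294397 ≈ -7.7256e-7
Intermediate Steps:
f(t, C) = t**2 - 1474*C
Z(h) = 0
V = -1294397 (V = -((-1995)**2 - 1474*1822) = -(3980025 - 2685628) = -1*1294397 = -1294397)
1/(Z(l(35)) + V) = 1/(0 - 1294397) = 1/(-1294397) = -1/1294397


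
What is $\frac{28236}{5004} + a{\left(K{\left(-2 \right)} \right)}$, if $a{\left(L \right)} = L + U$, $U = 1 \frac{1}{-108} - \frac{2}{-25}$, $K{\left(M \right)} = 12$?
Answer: $\frac{6647849}{375300} \approx 17.713$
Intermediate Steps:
$U = \frac{191}{2700}$ ($U = 1 \left(- \frac{1}{108}\right) - - \frac{2}{25} = - \frac{1}{108} + \frac{2}{25} = \frac{191}{2700} \approx 0.070741$)
$a{\left(L \right)} = \frac{191}{2700} + L$ ($a{\left(L \right)} = L + \frac{191}{2700} = \frac{191}{2700} + L$)
$\frac{28236}{5004} + a{\left(K{\left(-2 \right)} \right)} = \frac{28236}{5004} + \left(\frac{191}{2700} + 12\right) = 28236 \cdot \frac{1}{5004} + \frac{32591}{2700} = \frac{2353}{417} + \frac{32591}{2700} = \frac{6647849}{375300}$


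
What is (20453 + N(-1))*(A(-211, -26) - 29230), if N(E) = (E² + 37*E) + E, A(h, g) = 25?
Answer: -596249280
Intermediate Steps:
N(E) = E² + 38*E
(20453 + N(-1))*(A(-211, -26) - 29230) = (20453 - (38 - 1))*(25 - 29230) = (20453 - 1*37)*(-29205) = (20453 - 37)*(-29205) = 20416*(-29205) = -596249280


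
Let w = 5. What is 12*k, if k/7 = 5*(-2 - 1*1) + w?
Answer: -840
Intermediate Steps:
k = -70 (k = 7*(5*(-2 - 1*1) + 5) = 7*(5*(-2 - 1) + 5) = 7*(5*(-3) + 5) = 7*(-15 + 5) = 7*(-10) = -70)
12*k = 12*(-70) = -840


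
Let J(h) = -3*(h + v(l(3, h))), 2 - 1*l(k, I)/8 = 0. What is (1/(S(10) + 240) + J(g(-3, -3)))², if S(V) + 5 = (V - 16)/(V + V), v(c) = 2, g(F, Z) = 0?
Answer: 198021184/5508409 ≈ 35.949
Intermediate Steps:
l(k, I) = 16 (l(k, I) = 16 - 8*0 = 16 + 0 = 16)
S(V) = -5 + (-16 + V)/(2*V) (S(V) = -5 + (V - 16)/(V + V) = -5 + (-16 + V)/((2*V)) = -5 + (-16 + V)*(1/(2*V)) = -5 + (-16 + V)/(2*V))
J(h) = -6 - 3*h (J(h) = -3*(h + 2) = -3*(2 + h) = -6 - 3*h)
(1/(S(10) + 240) + J(g(-3, -3)))² = (1/((-9/2 - 8/10) + 240) + (-6 - 3*0))² = (1/((-9/2 - 8*⅒) + 240) + (-6 + 0))² = (1/((-9/2 - ⅘) + 240) - 6)² = (1/(-53/10 + 240) - 6)² = (1/(2347/10) - 6)² = (10/2347 - 6)² = (-14072/2347)² = 198021184/5508409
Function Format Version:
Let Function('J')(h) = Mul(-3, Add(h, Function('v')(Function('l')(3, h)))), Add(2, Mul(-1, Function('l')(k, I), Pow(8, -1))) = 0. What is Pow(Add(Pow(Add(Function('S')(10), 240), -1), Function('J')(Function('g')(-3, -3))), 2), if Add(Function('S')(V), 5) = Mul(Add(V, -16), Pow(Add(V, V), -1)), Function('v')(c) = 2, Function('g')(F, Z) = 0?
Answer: Rational(198021184, 5508409) ≈ 35.949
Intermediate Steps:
Function('l')(k, I) = 16 (Function('l')(k, I) = Add(16, Mul(-8, 0)) = Add(16, 0) = 16)
Function('S')(V) = Add(-5, Mul(Rational(1, 2), Pow(V, -1), Add(-16, V))) (Function('S')(V) = Add(-5, Mul(Add(V, -16), Pow(Add(V, V), -1))) = Add(-5, Mul(Add(-16, V), Pow(Mul(2, V), -1))) = Add(-5, Mul(Add(-16, V), Mul(Rational(1, 2), Pow(V, -1)))) = Add(-5, Mul(Rational(1, 2), Pow(V, -1), Add(-16, V))))
Function('J')(h) = Add(-6, Mul(-3, h)) (Function('J')(h) = Mul(-3, Add(h, 2)) = Mul(-3, Add(2, h)) = Add(-6, Mul(-3, h)))
Pow(Add(Pow(Add(Function('S')(10), 240), -1), Function('J')(Function('g')(-3, -3))), 2) = Pow(Add(Pow(Add(Add(Rational(-9, 2), Mul(-8, Pow(10, -1))), 240), -1), Add(-6, Mul(-3, 0))), 2) = Pow(Add(Pow(Add(Add(Rational(-9, 2), Mul(-8, Rational(1, 10))), 240), -1), Add(-6, 0)), 2) = Pow(Add(Pow(Add(Add(Rational(-9, 2), Rational(-4, 5)), 240), -1), -6), 2) = Pow(Add(Pow(Add(Rational(-53, 10), 240), -1), -6), 2) = Pow(Add(Pow(Rational(2347, 10), -1), -6), 2) = Pow(Add(Rational(10, 2347), -6), 2) = Pow(Rational(-14072, 2347), 2) = Rational(198021184, 5508409)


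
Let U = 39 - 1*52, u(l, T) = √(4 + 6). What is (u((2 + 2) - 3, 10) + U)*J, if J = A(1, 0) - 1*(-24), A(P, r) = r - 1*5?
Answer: -247 + 19*√10 ≈ -186.92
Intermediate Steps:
A(P, r) = -5 + r (A(P, r) = r - 5 = -5 + r)
J = 19 (J = (-5 + 0) - 1*(-24) = -5 + 24 = 19)
u(l, T) = √10
U = -13 (U = 39 - 52 = -13)
(u((2 + 2) - 3, 10) + U)*J = (√10 - 13)*19 = (-13 + √10)*19 = -247 + 19*√10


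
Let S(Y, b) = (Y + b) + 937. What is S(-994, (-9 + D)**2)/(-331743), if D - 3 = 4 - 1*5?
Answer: 8/331743 ≈ 2.4115e-5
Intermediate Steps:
D = 2 (D = 3 + (4 - 1*5) = 3 + (4 - 5) = 3 - 1 = 2)
S(Y, b) = 937 + Y + b
S(-994, (-9 + D)**2)/(-331743) = (937 - 994 + (-9 + 2)**2)/(-331743) = (937 - 994 + (-7)**2)*(-1/331743) = (937 - 994 + 49)*(-1/331743) = -8*(-1/331743) = 8/331743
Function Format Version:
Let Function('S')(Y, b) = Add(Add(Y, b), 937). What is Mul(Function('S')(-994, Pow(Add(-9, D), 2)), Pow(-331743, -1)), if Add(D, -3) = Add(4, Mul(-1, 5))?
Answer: Rational(8, 331743) ≈ 2.4115e-5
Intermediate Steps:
D = 2 (D = Add(3, Add(4, Mul(-1, 5))) = Add(3, Add(4, -5)) = Add(3, -1) = 2)
Function('S')(Y, b) = Add(937, Y, b)
Mul(Function('S')(-994, Pow(Add(-9, D), 2)), Pow(-331743, -1)) = Mul(Add(937, -994, Pow(Add(-9, 2), 2)), Pow(-331743, -1)) = Mul(Add(937, -994, Pow(-7, 2)), Rational(-1, 331743)) = Mul(Add(937, -994, 49), Rational(-1, 331743)) = Mul(-8, Rational(-1, 331743)) = Rational(8, 331743)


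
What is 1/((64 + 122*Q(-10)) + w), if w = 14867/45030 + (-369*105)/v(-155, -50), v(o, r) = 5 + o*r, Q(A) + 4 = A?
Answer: -23280510/38381784691 ≈ -0.00060655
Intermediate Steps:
Q(A) = -4 + A
w = -108626251/23280510 (w = 14867/45030 + (-369*105)/(5 - 155*(-50)) = 14867*(1/45030) - 38745/(5 + 7750) = 14867/45030 - 38745/7755 = 14867/45030 - 38745*1/7755 = 14867/45030 - 2583/517 = -108626251/23280510 ≈ -4.6660)
1/((64 + 122*Q(-10)) + w) = 1/((64 + 122*(-4 - 10)) - 108626251/23280510) = 1/((64 + 122*(-14)) - 108626251/23280510) = 1/((64 - 1708) - 108626251/23280510) = 1/(-1644 - 108626251/23280510) = 1/(-38381784691/23280510) = -23280510/38381784691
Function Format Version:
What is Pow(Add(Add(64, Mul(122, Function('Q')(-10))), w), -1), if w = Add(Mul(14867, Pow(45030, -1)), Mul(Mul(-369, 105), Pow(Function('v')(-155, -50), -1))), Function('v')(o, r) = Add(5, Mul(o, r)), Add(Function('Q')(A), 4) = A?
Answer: Rational(-23280510, 38381784691) ≈ -0.00060655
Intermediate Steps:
Function('Q')(A) = Add(-4, A)
w = Rational(-108626251, 23280510) (w = Add(Mul(14867, Pow(45030, -1)), Mul(Mul(-369, 105), Pow(Add(5, Mul(-155, -50)), -1))) = Add(Mul(14867, Rational(1, 45030)), Mul(-38745, Pow(Add(5, 7750), -1))) = Add(Rational(14867, 45030), Mul(-38745, Pow(7755, -1))) = Add(Rational(14867, 45030), Mul(-38745, Rational(1, 7755))) = Add(Rational(14867, 45030), Rational(-2583, 517)) = Rational(-108626251, 23280510) ≈ -4.6660)
Pow(Add(Add(64, Mul(122, Function('Q')(-10))), w), -1) = Pow(Add(Add(64, Mul(122, Add(-4, -10))), Rational(-108626251, 23280510)), -1) = Pow(Add(Add(64, Mul(122, -14)), Rational(-108626251, 23280510)), -1) = Pow(Add(Add(64, -1708), Rational(-108626251, 23280510)), -1) = Pow(Add(-1644, Rational(-108626251, 23280510)), -1) = Pow(Rational(-38381784691, 23280510), -1) = Rational(-23280510, 38381784691)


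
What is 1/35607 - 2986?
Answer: -106322501/35607 ≈ -2986.0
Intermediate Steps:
1/35607 - 2986 = -106322501/35607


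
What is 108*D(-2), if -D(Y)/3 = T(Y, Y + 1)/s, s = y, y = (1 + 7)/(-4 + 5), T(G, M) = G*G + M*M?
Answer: -405/2 ≈ -202.50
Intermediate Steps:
T(G, M) = G² + M²
y = 8 (y = 8/1 = 8*1 = 8)
s = 8
D(Y) = -3*Y²/8 - 3*(1 + Y)²/8 (D(Y) = -3*(Y² + (Y + 1)²)/8 = -3*(Y² + (1 + Y)²)/8 = -3*(Y²/8 + (1 + Y)²/8) = -3*Y²/8 - 3*(1 + Y)²/8)
108*D(-2) = 108*(-3/8 - ¾*(-2) - ¾*(-2)²) = 108*(-3/8 + 3/2 - ¾*4) = 108*(-3/8 + 3/2 - 3) = 108*(-15/8) = -405/2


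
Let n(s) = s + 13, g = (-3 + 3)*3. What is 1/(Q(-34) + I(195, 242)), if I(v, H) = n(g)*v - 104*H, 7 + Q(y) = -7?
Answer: -1/22647 ≈ -4.4156e-5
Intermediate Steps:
Q(y) = -14 (Q(y) = -7 - 7 = -14)
g = 0 (g = 0*3 = 0)
n(s) = 13 + s
I(v, H) = -104*H + 13*v (I(v, H) = (13 + 0)*v - 104*H = 13*v - 104*H = -104*H + 13*v)
1/(Q(-34) + I(195, 242)) = 1/(-14 + (-104*242 + 13*195)) = 1/(-14 + (-25168 + 2535)) = 1/(-14 - 22633) = 1/(-22647) = -1/22647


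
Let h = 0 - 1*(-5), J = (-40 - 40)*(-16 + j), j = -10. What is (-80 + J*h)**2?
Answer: 106502400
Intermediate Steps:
J = 2080 (J = (-40 - 40)*(-16 - 10) = -80*(-26) = 2080)
h = 5 (h = 0 + 5 = 5)
(-80 + J*h)**2 = (-80 + 2080*5)**2 = (-80 + 10400)**2 = 10320**2 = 106502400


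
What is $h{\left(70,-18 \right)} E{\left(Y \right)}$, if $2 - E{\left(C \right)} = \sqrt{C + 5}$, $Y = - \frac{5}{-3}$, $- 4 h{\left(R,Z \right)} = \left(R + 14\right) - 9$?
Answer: $- \frac{75}{2} + \frac{25 \sqrt{15}}{2} \approx 10.912$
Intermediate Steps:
$h{\left(R,Z \right)} = - \frac{5}{4} - \frac{R}{4}$ ($h{\left(R,Z \right)} = - \frac{\left(R + 14\right) - 9}{4} = - \frac{\left(14 + R\right) - 9}{4} = - \frac{5 + R}{4} = - \frac{5}{4} - \frac{R}{4}$)
$Y = \frac{5}{3}$ ($Y = \left(-5\right) \left(- \frac{1}{3}\right) = \frac{5}{3} \approx 1.6667$)
$E{\left(C \right)} = 2 - \sqrt{5 + C}$ ($E{\left(C \right)} = 2 - \sqrt{C + 5} = 2 - \sqrt{5 + C}$)
$h{\left(70,-18 \right)} E{\left(Y \right)} = \left(- \frac{5}{4} - \frac{35}{2}\right) \left(2 - \sqrt{5 + \frac{5}{3}}\right) = \left(- \frac{5}{4} - \frac{35}{2}\right) \left(2 - \sqrt{\frac{20}{3}}\right) = - \frac{75 \left(2 - \frac{2 \sqrt{15}}{3}\right)}{4} = - \frac{75}{2} + \frac{25 \sqrt{15}}{2}$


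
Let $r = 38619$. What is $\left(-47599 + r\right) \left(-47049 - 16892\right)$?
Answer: $574190180$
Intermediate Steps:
$\left(-47599 + r\right) \left(-47049 - 16892\right) = \left(-47599 + 38619\right) \left(-47049 - 16892\right) = \left(-8980\right) \left(-63941\right) = 574190180$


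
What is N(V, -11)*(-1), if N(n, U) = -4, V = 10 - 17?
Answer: 4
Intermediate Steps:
V = -7
N(V, -11)*(-1) = -4*(-1) = 4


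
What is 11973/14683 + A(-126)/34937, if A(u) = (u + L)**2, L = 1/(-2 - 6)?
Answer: 41719728187/32830718144 ≈ 1.2708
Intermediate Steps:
L = -1/8 (L = 1/(-8) = -1/8 ≈ -0.12500)
A(u) = (-1/8 + u)**2 (A(u) = (u - 1/8)**2 = (-1/8 + u)**2)
11973/14683 + A(-126)/34937 = 11973/14683 + ((-1 + 8*(-126))**2/64)/34937 = 11973*(1/14683) + ((-1 - 1008)**2/64)*(1/34937) = 11973/14683 + ((1/64)*(-1009)**2)*(1/34937) = 11973/14683 + ((1/64)*1018081)*(1/34937) = 11973/14683 + (1018081/64)*(1/34937) = 11973/14683 + 1018081/2235968 = 41719728187/32830718144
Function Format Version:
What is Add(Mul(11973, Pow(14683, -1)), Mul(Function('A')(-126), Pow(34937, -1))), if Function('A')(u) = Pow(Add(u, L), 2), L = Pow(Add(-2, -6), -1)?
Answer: Rational(41719728187, 32830718144) ≈ 1.2708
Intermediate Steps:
L = Rational(-1, 8) (L = Pow(-8, -1) = Rational(-1, 8) ≈ -0.12500)
Function('A')(u) = Pow(Add(Rational(-1, 8), u), 2) (Function('A')(u) = Pow(Add(u, Rational(-1, 8)), 2) = Pow(Add(Rational(-1, 8), u), 2))
Add(Mul(11973, Pow(14683, -1)), Mul(Function('A')(-126), Pow(34937, -1))) = Add(Mul(11973, Pow(14683, -1)), Mul(Mul(Rational(1, 64), Pow(Add(-1, Mul(8, -126)), 2)), Pow(34937, -1))) = Add(Mul(11973, Rational(1, 14683)), Mul(Mul(Rational(1, 64), Pow(Add(-1, -1008), 2)), Rational(1, 34937))) = Add(Rational(11973, 14683), Mul(Mul(Rational(1, 64), Pow(-1009, 2)), Rational(1, 34937))) = Add(Rational(11973, 14683), Mul(Mul(Rational(1, 64), 1018081), Rational(1, 34937))) = Add(Rational(11973, 14683), Mul(Rational(1018081, 64), Rational(1, 34937))) = Add(Rational(11973, 14683), Rational(1018081, 2235968)) = Rational(41719728187, 32830718144)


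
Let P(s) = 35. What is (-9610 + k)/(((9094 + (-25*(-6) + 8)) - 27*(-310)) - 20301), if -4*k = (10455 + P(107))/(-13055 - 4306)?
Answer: 333673175/93020238 ≈ 3.5871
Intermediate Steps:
k = 5245/34722 (k = -(10455 + 35)/(4*(-13055 - 4306)) = -5245/(2*(-17361)) = -5245*(-1)/(2*17361) = -¼*(-10490/17361) = 5245/34722 ≈ 0.15106)
(-9610 + k)/(((9094 + (-25*(-6) + 8)) - 27*(-310)) - 20301) = (-9610 + 5245/34722)/(((9094 + (-25*(-6) + 8)) - 27*(-310)) - 20301) = -333673175/(34722*(((9094 + (150 + 8)) + 8370) - 20301)) = -333673175/(34722*(((9094 + 158) + 8370) - 20301)) = -333673175/(34722*((9252 + 8370) - 20301)) = -333673175/(34722*(17622 - 20301)) = -333673175/34722/(-2679) = -333673175/34722*(-1/2679) = 333673175/93020238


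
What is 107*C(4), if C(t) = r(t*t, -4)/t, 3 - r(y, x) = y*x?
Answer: 7169/4 ≈ 1792.3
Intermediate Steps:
r(y, x) = 3 - x*y (r(y, x) = 3 - y*x = 3 - x*y)
C(t) = (3 + 4*t**2)/t (C(t) = (3 - 1*(-4)*t*t)/t = (3 - 1*(-4)*t**2)/t = (3 + 4*t**2)/t)
107*C(4) = 107*(3/4 + 4*4) = 107*(3*(1/4) + 16) = 107*(3/4 + 16) = 107*(67/4) = 7169/4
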